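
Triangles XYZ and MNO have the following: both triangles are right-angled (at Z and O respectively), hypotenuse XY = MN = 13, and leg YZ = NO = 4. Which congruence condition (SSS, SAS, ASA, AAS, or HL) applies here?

The given information provides:
both triangles are right-angled (at Z and O respectively), hypotenuse XY = MN = 13, and leg YZ = NO = 4
This matches the HL congruence theorem.
The hypotenuse and one leg of two right triangles are equal (Hypotenuse-Leg).

HL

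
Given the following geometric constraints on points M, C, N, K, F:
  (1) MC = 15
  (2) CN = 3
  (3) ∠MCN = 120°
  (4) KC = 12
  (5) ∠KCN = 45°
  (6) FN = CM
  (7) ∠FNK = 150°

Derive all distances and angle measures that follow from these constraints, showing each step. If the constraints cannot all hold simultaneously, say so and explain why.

The constraints are consistent.

From the given relations:
  FN = CM = 15

Step 1: From MC = 15, CN = 3, and ∠MCN = 120°, by the law of cosines:
  MN² = MC² + CN² - 2·MC·CN·cos(120°) = 225 + 9 + 45 = 279
  MN = 3·√31

Step 2: From NC = 3, CK = 12, and ∠NCK = 45°, by the law of cosines:
  NK² = NC² + CK² - 2·NC·CK·cos(45°) = 9 + 144 - 50.91 = 102.1
  NK ≈ 10.1

Step 3: From KN = 10.1, NF = 15, and ∠KNF = 150°, by the law of cosines:
  KF² = KN² + NF² - 2·KN·NF·cos(150°) = 102.1 + 225 + 262.5 = 589.6
  KF ≈ 24.28

Step 4: From MC = 15, MN = 3·√31, CN = 3, by the inverse law of cosines:
  cos(∠CMN) = (MC² + MN² - CN²) / (2·MC·MN)
  ∠CMN = 8.95°

Step 5: From NC = 3, NK = 10.1, CK = 12, by the inverse law of cosines:
  cos(∠CNK) = (NC² + NK² - CK²) / (2·NC·NK)
  ∠CNK = 122.88°

Step 6: From NC = 3, NM = 3·√31, CM = 15, by the inverse law of cosines:
  cos(∠CNM) = (NC² + NM² - CM²) / (2·NC·NM)
  ∠CNM = 51.05°

Step 7: From KC = 12, KN = 10.1, CN = 3, by the inverse law of cosines:
  cos(∠CKN) = (KC² + KN² - CN²) / (2·KC·KN)
  ∠CKN = 12.12°

Step 8: From KF = 24.28, KN = 10.1, FN = 15, by the inverse law of cosines:
  cos(∠FKN) = (KF² + KN² - FN²) / (2·KF·KN)
  ∠FKN = 17.99°

Step 9: From FK = 24.28, FN = 15, KN = 10.1, by the inverse law of cosines:
  cos(∠KFN) = (FK² + FN² - KN²) / (2·FK·FN)
  ∠KFN = 12.01°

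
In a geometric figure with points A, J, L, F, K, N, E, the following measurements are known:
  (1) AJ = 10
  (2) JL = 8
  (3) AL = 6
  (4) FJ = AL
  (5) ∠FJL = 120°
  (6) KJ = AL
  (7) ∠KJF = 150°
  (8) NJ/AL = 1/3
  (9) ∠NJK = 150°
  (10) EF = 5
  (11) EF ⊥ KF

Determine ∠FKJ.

From the given relations: KJ = AL = 6; FJ = AL = 6.
Step 1: By the law of cosines on triangle KJF: KF² = 6² + 6² − 2·6·6·cos(150°) = 134.35, so KF ≈ 11.59.
Step 2: By the inverse law of cosines on triangle FKJ: cos(∠FKJ) = (11.59² + 6² − 6²) / (2·11.59·6) = 134.35/139.09 = 0.9659, so ∠FKJ = 15°.

Therefore, the measure of angle ∠FKJ = 15°.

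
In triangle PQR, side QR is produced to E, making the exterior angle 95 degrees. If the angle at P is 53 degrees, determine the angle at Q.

angle Q = 95 - 53 = 42 degrees (exterior angle theorem).

42 degrees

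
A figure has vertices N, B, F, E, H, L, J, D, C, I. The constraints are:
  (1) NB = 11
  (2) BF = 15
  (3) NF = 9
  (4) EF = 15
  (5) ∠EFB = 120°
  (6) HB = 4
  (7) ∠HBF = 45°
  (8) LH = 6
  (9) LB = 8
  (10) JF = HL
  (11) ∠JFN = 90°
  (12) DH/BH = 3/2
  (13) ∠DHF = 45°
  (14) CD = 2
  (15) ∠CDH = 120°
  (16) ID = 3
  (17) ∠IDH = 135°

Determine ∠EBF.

Step 1: By the law of cosines on triangle BFE: BE² = 15² + 15² − 2·15·15·cos(120°) = 675, so BE = 15·√3.
Step 2: By the inverse law of cosines on triangle EBF: cos(∠EBF) = ((15·√3)² + 15² − 15²) / (2·15·√3·15) = 675/779.42 = 0.866, so ∠EBF = 30°.

Therefore, the measure of angle ∠EBF = 30°.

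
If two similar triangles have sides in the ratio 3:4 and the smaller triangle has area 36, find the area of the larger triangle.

Area ratio = (3/4)^2 = 9/16. Area of the larger triangle = 36 * 16/9 = 64.

64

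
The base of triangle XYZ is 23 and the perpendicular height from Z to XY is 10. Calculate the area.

Area = (1/2)(23)(10) = 115

115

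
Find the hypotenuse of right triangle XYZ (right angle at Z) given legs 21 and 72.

XY = sqrt(21^2 + 72^2) = sqrt(5625) = 75

75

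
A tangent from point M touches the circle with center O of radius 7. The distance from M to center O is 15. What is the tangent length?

tangent = √(d² - r²) = √(15² - 7²) = √(225 - 49) = √176 = 4*sqrt(11)

4*sqrt(11)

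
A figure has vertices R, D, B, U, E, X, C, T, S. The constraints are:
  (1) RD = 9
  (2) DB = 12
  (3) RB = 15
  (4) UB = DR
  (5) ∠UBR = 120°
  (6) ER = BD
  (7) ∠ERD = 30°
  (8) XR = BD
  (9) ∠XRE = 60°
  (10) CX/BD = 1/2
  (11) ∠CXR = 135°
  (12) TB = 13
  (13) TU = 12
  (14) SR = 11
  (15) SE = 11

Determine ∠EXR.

From the given relations: XR = BD = 12; ER = BD = 12.
Step 1: By the law of cosines on triangle XRE: XE² = 12² + 12² − 2·12·12·cos(60°) = 144, so XE = 12.
Step 2: By the inverse law of cosines on triangle EXR: cos(∠EXR) = (12² + 12² − 12²) / (2·12·12) = 144/288 = 0.5, so ∠EXR = 60°.

Therefore, the measure of angle ∠EXR = 60°.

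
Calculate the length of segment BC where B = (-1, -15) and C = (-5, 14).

d = sqrt((-4)^2 + (29)^2) = sqrt(857)

sqrt(857)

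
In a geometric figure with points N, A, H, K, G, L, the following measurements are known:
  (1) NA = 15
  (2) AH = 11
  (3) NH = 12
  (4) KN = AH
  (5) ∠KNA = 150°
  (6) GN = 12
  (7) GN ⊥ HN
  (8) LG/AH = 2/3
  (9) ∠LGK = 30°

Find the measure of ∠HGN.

Step 1: By the law of cosines on triangle GNH: GH² = 12² + 12² − 2·12·12·cos(90°) = 288, so GH = 12·√2.
Step 2: By the inverse law of cosines on triangle HGN: cos(∠HGN) = ((12·√2)² + 12² − 12²) / (2·12·√2·12) = 288/407.29 = 0.7071, so ∠HGN = 45°.

Therefore, the measure of angle ∠HGN = 45°.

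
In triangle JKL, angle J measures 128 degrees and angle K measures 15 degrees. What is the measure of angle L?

angle L = 180 - 128 - 15 = 37 degrees.

37 degrees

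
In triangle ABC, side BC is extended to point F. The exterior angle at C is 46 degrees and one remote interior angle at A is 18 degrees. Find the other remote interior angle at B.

The exterior angle theorem states that an exterior angle equals the sum of the two non-adjacent interior angles.
So 46 = 18 + angle B, which gives angle B = 46 - 18 = 28 degrees.

28 degrees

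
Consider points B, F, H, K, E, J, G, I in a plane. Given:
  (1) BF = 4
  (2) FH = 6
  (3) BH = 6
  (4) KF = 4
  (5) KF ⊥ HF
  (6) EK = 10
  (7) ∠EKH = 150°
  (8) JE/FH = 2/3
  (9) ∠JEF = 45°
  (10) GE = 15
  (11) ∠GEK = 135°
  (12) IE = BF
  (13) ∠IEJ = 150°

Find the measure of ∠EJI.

From the given relations: JE = 2/3·FH = 2/3·6 = 4; IE = BF = 4.
Step 1: By the law of cosines on triangle JEI: JI² = 4² + 4² − 2·4·4·cos(150°) = 59.71, so JI ≈ 7.73.
Step 2: By the inverse law of cosines on triangle EJI: cos(∠EJI) = (4² + 7.73² − 4²) / (2·4·7.73) = 59.71/61.82 = 0.9659, so ∠EJI = 15°.

Therefore, the measure of angle ∠EJI = 15°.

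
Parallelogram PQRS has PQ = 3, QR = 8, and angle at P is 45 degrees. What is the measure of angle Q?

Opposite sides of a parallelogram are parallel, so consecutive angles form co-interior angles on a transversal.
Co-interior angles sum to 180°, giving angle Q = 180 - 45 = 135 degrees.

135 degrees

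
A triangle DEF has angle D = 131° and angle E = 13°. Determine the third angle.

Let angle F = x. Then 131 + 13 + x = 180.
x = 180 - 144 = 36 degrees.

36 degrees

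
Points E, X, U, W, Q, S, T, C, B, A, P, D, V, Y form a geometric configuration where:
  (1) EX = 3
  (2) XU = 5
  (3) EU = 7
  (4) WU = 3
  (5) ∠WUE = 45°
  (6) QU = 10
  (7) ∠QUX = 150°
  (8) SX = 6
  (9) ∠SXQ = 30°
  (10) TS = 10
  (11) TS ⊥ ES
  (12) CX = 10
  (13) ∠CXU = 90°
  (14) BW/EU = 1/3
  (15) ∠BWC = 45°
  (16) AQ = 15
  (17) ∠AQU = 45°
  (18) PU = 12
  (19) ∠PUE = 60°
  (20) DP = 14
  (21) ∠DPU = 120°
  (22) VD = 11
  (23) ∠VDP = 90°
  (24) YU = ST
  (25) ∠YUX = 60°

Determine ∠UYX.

From the given relations: YU = ST = 10.
Step 1: By the law of cosines on triangle YUX: YX² = 10² + 5² − 2·10·5·cos(60°) = 75, so YX = 5·√3.
Step 2: By the inverse law of cosines on triangle UYX: cos(∠UYX) = (10² + (5·√3)² − 5²) / (2·10·5·√3) = 150/173.21 = 0.866, so ∠UYX = 30°.

Therefore, the measure of angle ∠UYX = 30°.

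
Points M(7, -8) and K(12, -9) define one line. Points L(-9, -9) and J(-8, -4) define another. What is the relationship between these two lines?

Slope of line 1: m1 = (-9 - -8)/(12 - 7) = -1/5 = -1/5
Slope of line 2: m2 = (-4 - -9)/(-8 - -9) = 5/1 = 5
m1 * m2 = -1, so perpendicular.

Perpendicular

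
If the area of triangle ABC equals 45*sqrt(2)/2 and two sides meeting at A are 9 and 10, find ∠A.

Area = (1/2) * a * b * sin(C)
sin(C) = 2 * Area / (a * b)
sin(C) = 2 * 45*sqrt(2)/2 / (9 * 10)
sin(C) = sqrt(2)/2
C = arcsin(sqrt(2)/2) = 45°
Since sin(180° - C) = sin(C), the obtuse angle 135° gives the same area, so C = 45° or C = 135°.

45° or 135°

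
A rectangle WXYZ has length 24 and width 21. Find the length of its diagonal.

Using the Pythagorean theorem:
d² = 24² + 21² = 576 + 441 = 1017
d = sqrt(1017) = 3*sqrt(113)

3*sqrt(113)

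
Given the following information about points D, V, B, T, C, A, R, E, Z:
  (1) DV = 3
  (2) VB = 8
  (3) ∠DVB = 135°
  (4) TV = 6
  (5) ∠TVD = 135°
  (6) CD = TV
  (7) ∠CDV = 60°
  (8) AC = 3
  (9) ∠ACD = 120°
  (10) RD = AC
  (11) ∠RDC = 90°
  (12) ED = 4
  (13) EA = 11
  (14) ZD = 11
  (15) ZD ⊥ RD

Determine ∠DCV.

From the given relations: CD = TV = 6.
Step 1: By the law of cosines on triangle CDV: CV² = 6² + 3² − 2·6·3·cos(60°) = 27, so CV = 3·√3.
Step 2: By the inverse law of cosines on triangle DCV: cos(∠DCV) = (6² + (3·√3)² − 3²) / (2·6·3·√3) = 54/62.35 = 0.866, so ∠DCV = 30°.

Therefore, the measure of angle ∠DCV = 30°.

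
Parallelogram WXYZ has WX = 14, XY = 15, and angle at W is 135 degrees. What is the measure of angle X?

In a parallelogram, consecutive angles are supplementary (sum to 180°).
angle X = 180 - angle W
angle X = 180 - 135
angle X = 45 degrees

45 degrees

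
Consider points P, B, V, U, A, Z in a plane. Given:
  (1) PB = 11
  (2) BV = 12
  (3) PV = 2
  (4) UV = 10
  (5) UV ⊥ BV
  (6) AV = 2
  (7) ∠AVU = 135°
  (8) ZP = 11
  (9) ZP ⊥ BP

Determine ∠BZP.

Step 1: By the law of cosines on triangle ZPB: ZB² = 11² + 11² − 2·11·11·cos(90°) = 242, so ZB = 11·√2.
Step 2: By the inverse law of cosines on triangle BZP: cos(∠BZP) = ((11·√2)² + 11² − 11²) / (2·11·√2·11) = 242/342.24 = 0.7071, so ∠BZP = 45°.

Therefore, the measure of angle ∠BZP = 45°.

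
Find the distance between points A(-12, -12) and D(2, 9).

The horizontal distance is |2 - -12| = 14 and the vertical distance is |9 - -12| = 21.
By the Pythagorean theorem, d = sqrt(14^2 + 21^2) = sqrt(637) = 7*sqrt(13).

7*sqrt(13)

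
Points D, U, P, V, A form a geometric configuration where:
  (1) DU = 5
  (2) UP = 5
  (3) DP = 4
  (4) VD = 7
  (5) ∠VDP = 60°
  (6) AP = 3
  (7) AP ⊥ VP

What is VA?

Step 1: By the law of cosines on triangle VDP: VP² = 7² + 4² − 2·7·4·cos(60°) = 37, so VP = √37.
Step 2: By the law of cosines on triangle VPA: VA² = √37² + 3² − 2·√37·3·cos(90°) = 46, so VA = √46.

Therefore, the length of VA = √46.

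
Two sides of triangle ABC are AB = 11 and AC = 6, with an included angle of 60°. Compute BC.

By the law of cosines: BC^2 = AB^2 + AC^2 - 2*AB*AC*cos(A)
BC^2 = 11^2 + 6^2 - 2*11*6*cos(60°)
BC^2 = 121 + 36 - 132*(1/2)
BC^2 = 91
BC = sqrt(91)

sqrt(91)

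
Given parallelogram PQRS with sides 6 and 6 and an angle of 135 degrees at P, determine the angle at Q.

Opposite sides of a parallelogram are parallel, so consecutive angles form co-interior angles on a transversal.
Co-interior angles sum to 180°, giving angle Q = 180 - 135 = 45 degrees.

45 degrees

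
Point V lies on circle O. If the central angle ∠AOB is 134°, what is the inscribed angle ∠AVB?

By the inscribed angle theorem, the inscribed angle is half the central angle.
Inscribed angle = 134° / 2 = 67°

67°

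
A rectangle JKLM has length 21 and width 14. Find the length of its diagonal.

Using the Pythagorean theorem:
d² = 21² + 14² = 441 + 196 = 637
d = sqrt(637) = 7*sqrt(13)

7*sqrt(13)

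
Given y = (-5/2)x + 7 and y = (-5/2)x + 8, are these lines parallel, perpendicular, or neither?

Slope of line 1: m1 = -5/2
Slope of line 2: m2 = -5/2
Since m1 = m2 = -5/2, the lines are parallel.

Parallel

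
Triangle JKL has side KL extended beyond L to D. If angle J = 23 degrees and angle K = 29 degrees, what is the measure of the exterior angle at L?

By the exterior angle theorem, an exterior angle of a triangle equals the sum of the two remote interior angles.
Exterior angle = angle J + angle K
Exterior angle = 23 + 29 = 52 degrees

52 degrees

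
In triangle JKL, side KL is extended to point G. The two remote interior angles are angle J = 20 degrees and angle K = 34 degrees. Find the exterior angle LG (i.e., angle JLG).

By the exterior angle theorem, an exterior angle of a triangle equals the sum of the two remote interior angles.
Exterior angle = angle J + angle K
Exterior angle = 20 + 34 = 54 degrees

54 degrees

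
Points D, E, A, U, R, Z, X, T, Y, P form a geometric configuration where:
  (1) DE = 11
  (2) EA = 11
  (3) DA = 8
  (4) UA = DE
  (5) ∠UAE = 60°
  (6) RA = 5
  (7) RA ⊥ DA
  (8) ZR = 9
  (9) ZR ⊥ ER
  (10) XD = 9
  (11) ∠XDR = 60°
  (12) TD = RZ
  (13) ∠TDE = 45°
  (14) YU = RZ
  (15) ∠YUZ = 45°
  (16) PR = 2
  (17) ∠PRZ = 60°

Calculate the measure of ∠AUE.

From the given relations: UA = DE = 11.
Step 1: By the law of cosines on triangle UAE: UE² = 11² + 11² − 2·11·11·cos(60°) = 121, so UE = 11.
Step 2: By the inverse law of cosines on triangle AUE: cos(∠AUE) = (11² + 11² − 11²) / (2·11·11) = 121/242 = 0.5, so ∠AUE = 60°.

Therefore, the measure of angle ∠AUE = 60°.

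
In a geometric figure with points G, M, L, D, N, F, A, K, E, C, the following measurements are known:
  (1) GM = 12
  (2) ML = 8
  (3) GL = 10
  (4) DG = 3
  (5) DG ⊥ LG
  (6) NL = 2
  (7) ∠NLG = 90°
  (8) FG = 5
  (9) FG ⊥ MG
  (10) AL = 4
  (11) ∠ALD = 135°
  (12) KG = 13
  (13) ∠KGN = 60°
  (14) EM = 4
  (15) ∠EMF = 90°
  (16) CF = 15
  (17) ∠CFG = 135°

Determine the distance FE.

Step 1: By the law of cosines on triangle FGM: FM² = 5² + 12² − 2·5·12·cos(90°) = 169, so FM = 13.
Step 2: By the law of cosines on triangle FME: FE² = 13² + 4² − 2·13·4·cos(90°) = 185, so FE = √185.

Therefore, the length of FE = √185.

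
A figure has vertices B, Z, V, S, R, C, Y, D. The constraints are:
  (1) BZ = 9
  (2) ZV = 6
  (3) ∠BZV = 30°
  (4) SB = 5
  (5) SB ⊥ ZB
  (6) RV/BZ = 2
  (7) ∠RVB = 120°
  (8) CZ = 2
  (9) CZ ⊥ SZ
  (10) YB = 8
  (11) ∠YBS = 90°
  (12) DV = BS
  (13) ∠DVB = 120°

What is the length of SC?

Step 1: By the law of cosines on triangle ZBS: ZS² = 9² + 5² − 2·9·5·cos(90°) = 106, so ZS = √106.
Step 2: By the law of cosines on triangle SZC: SC² = √106² + 2² − 2·√106·2·cos(90°) = 110, so SC = √110.

Therefore, the length of SC = √110.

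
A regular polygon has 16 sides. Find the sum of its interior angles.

The sum of interior angles of an n-sided polygon is (n - 2) * 180.
For n = 16: (16 - 2) * 180 = 14 * 180 = 2520 degrees.

2520 degrees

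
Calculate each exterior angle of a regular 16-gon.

Each exterior angle of a regular n-gon is 360 / n.
For n = 16: 360 / 16 = 45/2 degrees.

45/2 degrees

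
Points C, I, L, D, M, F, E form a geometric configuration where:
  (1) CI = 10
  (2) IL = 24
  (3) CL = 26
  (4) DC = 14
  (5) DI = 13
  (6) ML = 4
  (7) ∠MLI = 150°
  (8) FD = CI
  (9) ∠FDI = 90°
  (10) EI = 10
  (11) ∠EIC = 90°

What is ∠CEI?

Step 1: By the law of cosines on triangle EIC: EC² = 10² + 10² − 2·10·10·cos(90°) = 200, so EC = 10·√2.
Step 2: By the inverse law of cosines on triangle CEI: cos(∠CEI) = ((10·√2)² + 10² − 10²) / (2·10·√2·10) = 200/282.84 = 0.7071, so ∠CEI = 45°.

Therefore, the measure of angle ∠CEI = 45°.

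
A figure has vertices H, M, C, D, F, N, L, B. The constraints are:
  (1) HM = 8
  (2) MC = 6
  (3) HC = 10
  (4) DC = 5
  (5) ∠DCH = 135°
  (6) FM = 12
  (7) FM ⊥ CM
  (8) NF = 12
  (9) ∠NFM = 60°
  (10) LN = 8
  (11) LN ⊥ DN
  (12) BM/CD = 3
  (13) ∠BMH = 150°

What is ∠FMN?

Step 1: By the law of cosines on triangle MFN: MN² = 12² + 12² − 2·12·12·cos(60°) = 144, so MN = 12.
Step 2: By the inverse law of cosines on triangle FMN: cos(∠FMN) = (12² + 12² − 12²) / (2·12·12) = 144/288 = 0.5, so ∠FMN = 60°.

Therefore, the measure of angle ∠FMN = 60°.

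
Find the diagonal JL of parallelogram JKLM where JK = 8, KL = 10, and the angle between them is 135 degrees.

The diagonal of a parallelogram can be found by treating two adjacent sides and the diagonal as a triangle.
Applying the law of cosines with sides 8, 10 and included angle 135°:
d^2 = 64 + 100 - 160*cos(135°) = 80*sqrt(2) + 164
d = 2*sqrt(20*sqrt(2) + 41)

2*sqrt(20*sqrt(2) + 41)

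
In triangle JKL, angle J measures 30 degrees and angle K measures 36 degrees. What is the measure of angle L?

angle L = 180 - 30 - 36 = 114 degrees.

114 degrees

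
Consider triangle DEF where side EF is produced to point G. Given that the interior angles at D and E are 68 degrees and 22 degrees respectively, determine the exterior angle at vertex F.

The interior angle at F is 180 - 68 - 22 = 90 degrees.
The exterior angle and interior angle at F are supplementary:
Exterior angle = 180 - 90 = 90 degrees.

90 degrees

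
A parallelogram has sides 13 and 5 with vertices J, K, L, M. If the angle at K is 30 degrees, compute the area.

Area = 13 * 5 * sin(30°) = 65 * 1/2 = 65/2

65/2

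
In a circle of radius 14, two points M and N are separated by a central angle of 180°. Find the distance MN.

Chord = 2(14) sin(90°) = 28

28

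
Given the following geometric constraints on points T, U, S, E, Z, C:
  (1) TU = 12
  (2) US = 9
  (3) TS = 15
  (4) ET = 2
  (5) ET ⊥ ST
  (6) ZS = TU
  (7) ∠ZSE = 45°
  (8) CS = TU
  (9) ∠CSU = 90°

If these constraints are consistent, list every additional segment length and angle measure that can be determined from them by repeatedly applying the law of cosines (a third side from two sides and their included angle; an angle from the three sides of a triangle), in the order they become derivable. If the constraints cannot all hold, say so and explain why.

The constraints are consistent. Derivable facts, in order:
After 1 step:
- SE ≈ 15.13
- UC = 15
- ∠STU = 36.87°
- ∠SUT = 90°
- ∠TSU = 53.13°
After 2 steps:
- EZ ≈ 10.78
- ∠CUS = 53.13°
- ∠EST = 7.59°
- ∠SCU = 36.87°
- ∠SET = 82.41°
After 3 steps:
- ∠EZS = 83.08°
- ∠SEZ = 51.92°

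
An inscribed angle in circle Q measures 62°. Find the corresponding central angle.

The inscribed angle theorem states that a central angle is always twice any inscribed angle that subtends the same arc.
Since the inscribed angle is 62°, the central angle = 2 × 62° = 124°.

124°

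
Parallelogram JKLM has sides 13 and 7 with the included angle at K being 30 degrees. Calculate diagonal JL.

Law of cosines: d^2 = 13^2 + 7^2 - 2(13)(7)cos(30°) = 218 - 91*sqrt(3), so d = sqrt(218 - 91*sqrt(3)).

sqrt(218 - 91*sqrt(3))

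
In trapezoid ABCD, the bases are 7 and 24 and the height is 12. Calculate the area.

Area = (7 + 24) * 12 / 2 = 372 / 2 = 186

186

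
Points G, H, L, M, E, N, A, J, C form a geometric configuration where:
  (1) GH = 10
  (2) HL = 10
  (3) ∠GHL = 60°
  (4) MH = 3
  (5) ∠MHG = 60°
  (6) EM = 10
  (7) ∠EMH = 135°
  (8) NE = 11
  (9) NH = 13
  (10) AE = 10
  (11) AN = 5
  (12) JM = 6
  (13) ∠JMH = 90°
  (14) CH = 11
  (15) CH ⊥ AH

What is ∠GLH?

Step 1: By the law of cosines on triangle LHG: LG² = 10² + 10² − 2·10·10·cos(60°) = 100, so LG = 10.
Step 2: By the inverse law of cosines on triangle GLH: cos(∠GLH) = (10² + 10² − 10²) / (2·10·10) = 100/200 = 0.5, so ∠GLH = 60°.

Therefore, the measure of angle ∠GLH = 60°.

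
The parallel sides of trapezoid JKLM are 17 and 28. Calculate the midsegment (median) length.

midsegment = (17 + 28) / 2 = 45 / 2 = 45/2

45/2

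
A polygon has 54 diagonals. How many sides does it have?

Using d = n(n - 3)/2, we solve 54 = n(n - 3)/2.
So n(n - 3) = 108.
Testing n = 12: 12 * 9 = 108 = 108. Correct.
The polygon has 12 sides.

12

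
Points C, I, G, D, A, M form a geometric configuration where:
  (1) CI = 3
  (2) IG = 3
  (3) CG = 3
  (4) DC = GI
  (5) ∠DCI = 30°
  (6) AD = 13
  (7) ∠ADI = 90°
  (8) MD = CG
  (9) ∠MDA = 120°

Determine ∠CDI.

From the given relations: DC = GI = 3.
Step 1: By the law of cosines on triangle DCI: DI² = 3² + 3² − 2·3·3·cos(30°) = 2.41, so DI ≈ 1.55.
Step 2: By the inverse law of cosines on triangle CDI: cos(∠CDI) = (3² + 1.55² − 3²) / (2·3·1.55) = 2.41/9.32 = 0.2588, so ∠CDI = 75°.

Therefore, the measure of angle ∠CDI = 75°.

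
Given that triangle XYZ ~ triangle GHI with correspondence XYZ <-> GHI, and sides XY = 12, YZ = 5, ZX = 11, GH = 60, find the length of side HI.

Similar triangles have proportional sides. Setting up the proportion:
GH / XY = HI / YZ
60 / 12 = HI / 5
HI = 5 * 60 / 12 = 25.

25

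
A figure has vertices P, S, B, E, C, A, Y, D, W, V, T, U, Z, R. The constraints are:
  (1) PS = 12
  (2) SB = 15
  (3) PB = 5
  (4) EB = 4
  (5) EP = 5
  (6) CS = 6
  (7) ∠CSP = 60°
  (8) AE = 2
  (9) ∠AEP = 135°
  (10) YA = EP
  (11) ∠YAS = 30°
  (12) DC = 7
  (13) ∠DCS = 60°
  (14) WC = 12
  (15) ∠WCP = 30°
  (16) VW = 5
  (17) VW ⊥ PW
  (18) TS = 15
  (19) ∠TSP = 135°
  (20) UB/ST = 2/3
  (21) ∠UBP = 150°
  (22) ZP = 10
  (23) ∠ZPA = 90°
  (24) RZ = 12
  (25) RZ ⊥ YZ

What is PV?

Step 1: By the law of cosines on triangle CSP: CP² = 6² + 12² − 2·6·12·cos(60°) = 108, so CP = 6·√3.
Step 2: By the law of cosines on triangle PCW: PW² = (6·√3)² + 12² − 2·6·√3·12·cos(30°) = 36, so PW = 6.
Step 3: By the law of cosines on triangle PWV: PV² = 6² + 5² − 2·6·5·cos(90°) = 61, so PV = √61.

Therefore, the length of PV = √61.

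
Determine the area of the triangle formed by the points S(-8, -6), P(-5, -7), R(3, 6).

The Shoelace formula computes the area from vertex coordinates by summing cross products.
For vertices (-8,-6), (-5,-7), (3,6):
Signed sum = -8*-7 - -5*-6 + -5*6 - 3*-7 + 3*-6 - -8*6
= 26 + -9 + 30 = 47
Area = (1/2)|47| = 47/2.

47/2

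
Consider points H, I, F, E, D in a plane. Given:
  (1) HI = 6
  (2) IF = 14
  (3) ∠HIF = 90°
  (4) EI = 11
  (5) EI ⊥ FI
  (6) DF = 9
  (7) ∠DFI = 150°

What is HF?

Step 1: By the law of cosines on triangle HIF: HF² = 6² + 14² − 2·6·14·cos(90°) = 232, so HF = 2·√58.

Therefore, the length of HF = 2·√58.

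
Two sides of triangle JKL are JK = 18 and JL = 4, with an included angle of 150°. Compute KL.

Law of cosines: KL^2 = 18^2 + 4^2 - 2(18)(4)cos(150°) = 72*sqrt(3) + 340, so KL = 2*sqrt(18*sqrt(3) + 85).

2*sqrt(18*sqrt(3) + 85)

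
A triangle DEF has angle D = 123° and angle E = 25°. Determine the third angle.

Let angle F = x. Then 123 + 25 + x = 180.
x = 180 - 148 = 32 degrees.

32 degrees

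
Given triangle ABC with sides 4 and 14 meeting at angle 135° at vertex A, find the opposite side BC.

When two sides and the included angle are known, the law of cosines gives the third side.
c^2 = a^2 + b^2 - 2ab cos(C) generalizes the Pythagorean theorem to non-right triangles.
Here: BC^2 = 16 + 196 - 112*(-sqrt(2)/2) = 56*sqrt(2) + 212
BC = 2*sqrt(14*sqrt(2) + 53)

2*sqrt(14*sqrt(2) + 53)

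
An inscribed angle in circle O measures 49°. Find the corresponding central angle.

By the inscribed angle theorem, the central angle is twice the inscribed angle.
Central angle = 2 × 49° = 98°

98°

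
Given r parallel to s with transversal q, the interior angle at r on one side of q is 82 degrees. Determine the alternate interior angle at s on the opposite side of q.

Alternate interior angles formed by parallel lines and a transversal are equal.
The given angle is 82 degrees.
The alternate interior angle = 82 degrees.

82 degrees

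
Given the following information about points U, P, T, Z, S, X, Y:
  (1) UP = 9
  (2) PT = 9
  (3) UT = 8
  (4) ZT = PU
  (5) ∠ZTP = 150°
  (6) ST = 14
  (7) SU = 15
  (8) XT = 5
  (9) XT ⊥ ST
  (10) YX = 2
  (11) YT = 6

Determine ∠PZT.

From the given relations: ZT = PU = 9.
Step 1: By the law of cosines on triangle ZTP: ZP² = 9² + 9² − 2·9·9·cos(150°) = 302.3, so ZP ≈ 17.39.
Step 2: By the inverse law of cosines on triangle PZT: cos(∠PZT) = (17.39² + 9² − 9²) / (2·17.39·9) = 302.3/312.96 = 0.9659, so ∠PZT = 15°.

Therefore, the measure of angle ∠PZT = 15°.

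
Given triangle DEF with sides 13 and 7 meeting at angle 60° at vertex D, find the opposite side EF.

By the law of cosines: EF^2 = DE^2 + DF^2 - 2*DE*DF*cos(D)
EF^2 = 13^2 + 7^2 - 2*13*7*cos(60°)
EF^2 = 169 + 49 - 182*(1/2)
EF^2 = 127
EF = sqrt(127)

sqrt(127)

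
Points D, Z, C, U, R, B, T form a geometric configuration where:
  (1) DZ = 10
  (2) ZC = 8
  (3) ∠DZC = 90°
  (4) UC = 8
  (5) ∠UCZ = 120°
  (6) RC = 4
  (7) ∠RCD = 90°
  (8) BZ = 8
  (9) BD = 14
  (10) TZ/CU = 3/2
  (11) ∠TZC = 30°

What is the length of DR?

Step 1: By the law of cosines on triangle CZD: CD² = 8² + 10² − 2·8·10·cos(90°) = 164, so CD = 2·√41.
Step 2: By the law of cosines on triangle DCR: DR² = (2·√41)² + 4² − 2·2·√41·4·cos(90°) = 180, so DR = 6·√5.

Therefore, the length of DR = 6·√5.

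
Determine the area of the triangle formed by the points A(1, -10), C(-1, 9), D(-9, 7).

The Shoelace formula computes the area from vertex coordinates by summing cross products.
For vertices (1,-10), (-1,9), (-9,7):
Signed sum = 1*9 - -1*-10 + -1*7 - -9*9 + -9*-10 - 1*7
= -1 + 74 + 83 = 156
Area = (1/2)|156| = 78.

78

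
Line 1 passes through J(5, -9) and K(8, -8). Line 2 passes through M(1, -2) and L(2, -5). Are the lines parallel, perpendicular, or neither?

Slope of line 1: m1 = (-8 - -9)/(8 - 5) = 1/3 = 1/3
Slope of line 2: m2 = (-5 - -2)/(2 - 1) = -3/1 = -3
m1 * m2 = (1/3) * (-3) = -1 = -1, so the lines are perpendicular.

Perpendicular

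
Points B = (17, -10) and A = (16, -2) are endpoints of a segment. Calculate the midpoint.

M = ((x₁ + x₂)/2, (y₁ + y₂)/2)
= ((17 + 16)/2, (-10 + -2)/2)
= (33/2, -12/2) = (33/2, -6)

(33/2, -6)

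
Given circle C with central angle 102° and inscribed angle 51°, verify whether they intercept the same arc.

By the inscribed angle theorem, if both angles subtend the same arc, the inscribed angle must be half the central angle.
Half of 102° = 51°, which equals the given inscribed angle of 51°.
Therefore, yes, they correspond to the same arc.

Yes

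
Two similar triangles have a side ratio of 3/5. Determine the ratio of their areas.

The ratio of areas of similar triangles equals the square of the side ratio.
Side ratio = 3:5
Area ratio = (3/5)^2 = 9/25 = 9:25

9:25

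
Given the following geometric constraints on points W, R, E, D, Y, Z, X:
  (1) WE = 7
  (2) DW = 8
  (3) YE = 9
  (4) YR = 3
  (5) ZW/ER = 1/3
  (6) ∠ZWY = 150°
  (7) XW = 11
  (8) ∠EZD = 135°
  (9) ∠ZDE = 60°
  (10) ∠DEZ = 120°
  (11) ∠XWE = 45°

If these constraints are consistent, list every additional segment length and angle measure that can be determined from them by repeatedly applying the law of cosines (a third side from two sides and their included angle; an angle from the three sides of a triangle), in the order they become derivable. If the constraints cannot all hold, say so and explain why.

These constraints are not satisfiable: (8), (9) and (10) are the three interior angles of triangle EZD, which must sum to 180°, but 135° + 60° + 120° = 315°. No planar figure meets all of them, so nothing further can be derived.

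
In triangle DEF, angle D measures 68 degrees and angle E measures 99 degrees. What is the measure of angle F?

By the triangle angle sum property, the three interior angles of any triangle add up to 180°.
We know angle D = 68° and angle E = 99°, so their sum is 167°.
Therefore angle F = 180° - 167° = 13°.

13 degrees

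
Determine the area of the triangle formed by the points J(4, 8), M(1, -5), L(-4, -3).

Shoelace: Area = (1/2)|4(-5--3) + 1(-3-8) + -4(8--5)| = (1/2)(71) = 71/2

71/2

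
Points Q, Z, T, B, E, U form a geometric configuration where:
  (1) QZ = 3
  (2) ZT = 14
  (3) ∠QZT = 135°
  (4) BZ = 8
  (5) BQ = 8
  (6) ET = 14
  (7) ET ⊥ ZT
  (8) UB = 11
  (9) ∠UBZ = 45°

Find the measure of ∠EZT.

Step 1: By the law of cosines on triangle ZTE: ZE² = 14² + 14² − 2·14·14·cos(90°) = 392, so ZE = 14·√2.
Step 2: By the inverse law of cosines on triangle EZT: cos(∠EZT) = ((14·√2)² + 14² − 14²) / (2·14·√2·14) = 392/554.37 = 0.7071, so ∠EZT = 45°.

Therefore, the measure of angle ∠EZT = 45°.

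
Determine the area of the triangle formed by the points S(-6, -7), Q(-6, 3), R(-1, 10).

Using the Shoelace formula for a triangle:
Area = (1/2)|x0(y1 - y2) + x1(y2 - y0) + x2(y0 - y1)|
Area = (1/2)|-6(3 - 10) + -6(10 - -7) + -1(-7 - 3)|
Area = (1/2)|42 + -102 + 10|
Area = (1/2)|-50|
Area = (1/2)(50)
Area = 25

25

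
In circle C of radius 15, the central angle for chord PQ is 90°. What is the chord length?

Drop a perpendicular from the center to the chord, bisecting both the chord and the central angle.
Each half-chord = r sin(θ/2) = 15 sin(45°).
The full chord = 2 × 15 × sin(45°) = 15*sqrt(2).

15*sqrt(2)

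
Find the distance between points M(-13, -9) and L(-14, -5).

d = sqrt((-1)^2 + (4)^2) = sqrt(17)

sqrt(17)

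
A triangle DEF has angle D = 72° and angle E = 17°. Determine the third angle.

The interior angles sum to 180°: angle F = 180 - 72 - 17 = 91°.
The triangle is obtuse (angles 72°, 17°, 91°).

91 degrees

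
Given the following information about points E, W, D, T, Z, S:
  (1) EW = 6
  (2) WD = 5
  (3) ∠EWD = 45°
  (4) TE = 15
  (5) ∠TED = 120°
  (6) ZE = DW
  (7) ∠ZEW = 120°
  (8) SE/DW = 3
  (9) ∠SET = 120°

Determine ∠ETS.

From the given relations: SE = 3·DW = 3·5 = 15.
Step 1: By the law of cosines on triangle TES: TS² = 15² + 15² − 2·15·15·cos(120°) = 675, so TS = 15·√3.
Step 2: By the inverse law of cosines on triangle ETS: cos(∠ETS) = (15² + (15·√3)² − 15²) / (2·15·15·√3) = 675/779.42 = 0.866, so ∠ETS = 30°.

Therefore, the measure of angle ∠ETS = 30°.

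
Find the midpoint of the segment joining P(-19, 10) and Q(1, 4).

M = ((x₁ + x₂)/2, (y₁ + y₂)/2)
= ((-19 + 1)/2, (10 + 4)/2)
= (-18/2, 14/2) = (-9, 7)

(-9, 7)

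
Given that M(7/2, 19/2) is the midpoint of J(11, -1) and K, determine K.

Using the midpoint formula: M = ((x1 + x2)/2, (y1 + y2)/2)
We know M = (7/2, 19/2) and J = (11, -1)
For x: 7/2 = (11 + x2)/2, so x2 = 2*7/2 - 11 = -4
For y: 19/2 = (-1 + y2)/2, so y2 = 2*19/2 - -1 = 20
K = (-4, 20)

(-4, 20)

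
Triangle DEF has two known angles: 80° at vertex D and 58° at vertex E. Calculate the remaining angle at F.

By the triangle angle sum property, the three interior angles of any triangle add up to 180°.
We know angle D = 80° and angle E = 58°, so their sum is 138°.
Therefore angle F = 180° - 138° = 42°.

42 degrees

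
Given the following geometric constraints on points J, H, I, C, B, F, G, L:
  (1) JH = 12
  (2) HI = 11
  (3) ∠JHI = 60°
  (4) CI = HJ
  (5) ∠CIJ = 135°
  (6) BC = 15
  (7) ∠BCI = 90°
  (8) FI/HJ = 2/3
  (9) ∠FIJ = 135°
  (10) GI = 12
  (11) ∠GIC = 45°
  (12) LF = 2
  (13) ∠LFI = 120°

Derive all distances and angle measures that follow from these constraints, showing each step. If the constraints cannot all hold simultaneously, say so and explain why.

The constraints are consistent.

From the given relations:
  CI = HJ = 12
  FI = 2/3·HJ = 2/3·12 = 8

Step 1: From JH = 12, HI = 11, and ∠JHI = 60°, by the law of cosines:
  JI² = JH² + HI² - 2·JH·HI·cos(60°) = 144 + 121 - 132 = 133
  JI = √133

Step 2: From IC = 12, CB = 15, and ∠ICB = 90°, by the law of cosines:
  IB² = IC² + CB² - 2·IC·CB·cos(90°) = 144 + 225 - 0 = 369
  IB = 3·√41

Step 3: From IF = 8, FL = 2, and ∠IFL = 120°, by the law of cosines:
  IL² = IF² + FL² - 2·IF·FL·cos(120°) = 64 + 4 + 16 = 84
  IL = 2·√21

Step 4: From CI = 12, IG = 12, and ∠CIG = 45°, by the law of cosines:
  CG² = CI² + IG² - 2·CI·IG·cos(45°) = 144 + 144 - 203.6 = 84.35
  CG ≈ 9.18

Step 5: From JI = √133, IC = 12, and ∠JIC = 135°, by the law of cosines:
  JC² = JI² + IC² - 2·JI·IC·cos(135°) = 133 + 144 + 195.7 = 472.7
  JC ≈ 21.74

Step 6: From JI = √133, IF = 8, and ∠JIF = 135°, by the law of cosines:
  JF² = JI² + IF² - 2·JI·IF·cos(135°) = 133 + 64 + 130.5 = 327.5
  JF ≈ 18.1

Step 7: From JH = 12, JI = √133, HI = 11, by the inverse law of cosines:
  cos(∠HJI) = (JH² + JI² - HI²) / (2·JH·JI)
  ∠HJI = 55.69°

Step 8: From IB = 3·√41, IC = 12, BC = 15, by the inverse law of cosines:
  cos(∠BIC) = (IB² + IC² - BC²) / (2·IB·IC)
  ∠BIC = 51.34°

Step 9: From IF = 8, IL = 2·√21, FL = 2, by the inverse law of cosines:
  cos(∠FIL) = (IF² + IL² - FL²) / (2·IF·IL)
  ∠FIL = 10.89°

Step 10: From IH = 11, IJ = √133, HJ = 12, by the inverse law of cosines:
  cos(∠HIJ) = (IH² + IJ² - HJ²) / (2·IH·IJ)
  ∠HIJ = 64.31°

Step 11: From CG = 9.18, CI = 12, GI = 12, by the inverse law of cosines:
  cos(∠GCI) = (CG² + CI² - GI²) / (2·CG·CI)
  ∠GCI = 67.5°

Step 12: From BC = 15, BI = 3·√41, CI = 12, by the inverse law of cosines:
  cos(∠CBI) = (BC² + BI² - CI²) / (2·BC·BI)
  ∠CBI = 38.66°

Step 13: From GC = 9.18, GI = 12, CI = 12, by the inverse law of cosines:
  cos(∠CGI) = (GC² + GI² - CI²) / (2·GC·GI)
  ∠CGI = 67.5°

Step 14: From LF = 2, LI = 2·√21, FI = 8, by the inverse law of cosines:
  cos(∠FLI) = (LF² + LI² - FI²) / (2·LF·LI)
  ∠FLI = 49.11°

Step 15: From JC = 21.74, JI = √133, CI = 12, by the inverse law of cosines:
  cos(∠CJI) = (JC² + JI² - CI²) / (2·JC·JI)
  ∠CJI = 22.97°

Step 16: From JF = 18.1, JI = √133, FI = 8, by the inverse law of cosines:
  cos(∠FJI) = (JF² + JI² - FI²) / (2·JF·JI)
  ∠FJI = 18.22°

Step 17: From CI = 12, CJ = 21.74, IJ = √133, by the inverse law of cosines:
  cos(∠ICJ) = (CI² + CJ² - IJ²) / (2·CI·CJ)
  ∠ICJ = 22.03°

Step 18: From FI = 8, FJ = 18.1, IJ = √133, by the inverse law of cosines:
  cos(∠IFJ) = (FI² + FJ² - IJ²) / (2·FI·FJ)
  ∠IFJ = 26.78°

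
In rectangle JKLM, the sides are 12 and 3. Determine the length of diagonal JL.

d = sqrt(12^2 + 3^2) = sqrt(153) = 3*sqrt(17)

3*sqrt(17)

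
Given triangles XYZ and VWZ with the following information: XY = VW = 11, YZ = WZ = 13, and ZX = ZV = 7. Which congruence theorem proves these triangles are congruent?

The given information matches SSS: All three pairs of corresponding sides are equal (Side-Side-Side).

SSS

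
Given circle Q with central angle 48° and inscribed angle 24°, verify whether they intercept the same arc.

By the inscribed angle theorem, if both angles subtend the same arc, the inscribed angle must be half the central angle.
Half of 48° = 24°, which equals the given inscribed angle of 24°.
Therefore, yes, they correspond to the same arc.

Yes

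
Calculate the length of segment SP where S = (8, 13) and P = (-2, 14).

d = sqrt((-10)^2 + (1)^2) = sqrt(101)

sqrt(101)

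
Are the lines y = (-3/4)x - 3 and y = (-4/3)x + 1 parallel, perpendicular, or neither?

Slope of line 1: m1 = -3/4
Slope of line 2: m2 = -4/3
m1 != m2 (-3/4 != -4/3), so not parallel.
m1 * m2 = (-3/4) * (-4/3) = 1 != -1, so not perpendicular.
The lines are neither parallel nor perpendicular.

Neither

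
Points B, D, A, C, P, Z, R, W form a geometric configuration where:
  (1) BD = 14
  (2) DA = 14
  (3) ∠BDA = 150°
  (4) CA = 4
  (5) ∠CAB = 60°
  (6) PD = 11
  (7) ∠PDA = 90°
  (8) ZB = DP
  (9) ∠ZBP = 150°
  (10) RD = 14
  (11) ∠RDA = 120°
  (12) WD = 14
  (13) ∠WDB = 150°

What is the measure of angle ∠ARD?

Step 1: By the law of cosines on triangle RDA: RA² = 14² + 14² − 2·14·14·cos(120°) = 588, so RA = 14·√3.
Step 2: By the inverse law of cosines on triangle ARD: cos(∠ARD) = ((14·√3)² + 14² − 14²) / (2·14·√3·14) = 588/678.96 = 0.866, so ∠ARD = 30°.

Therefore, the measure of angle ∠ARD = 30°.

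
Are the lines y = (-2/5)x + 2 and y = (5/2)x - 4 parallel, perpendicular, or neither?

Slope of line 1: m1 = -2/5
Slope of line 2: m2 = 5/2
m1 * m2 = (-2/5) * (5/2) = -1 = -1, so the lines are perpendicular.

Perpendicular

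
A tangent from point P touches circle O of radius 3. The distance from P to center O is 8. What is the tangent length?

tangent = √(d² - r²) = √(8² - 3²) = √(64 - 9) = √55 = sqrt(55)

sqrt(55)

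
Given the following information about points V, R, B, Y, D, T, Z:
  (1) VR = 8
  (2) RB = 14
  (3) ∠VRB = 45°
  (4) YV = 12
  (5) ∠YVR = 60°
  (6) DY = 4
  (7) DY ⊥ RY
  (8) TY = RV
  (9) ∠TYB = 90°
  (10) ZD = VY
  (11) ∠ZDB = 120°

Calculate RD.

Step 1: By the law of cosines on triangle RVY: RY² = 8² + 12² − 2·8·12·cos(60°) = 112, so RY = 4·√7.
Step 2: By the law of cosines on triangle RYD: RD² = (4·√7)² + 4² − 2·4·√7·4·cos(90°) = 128, so RD = 8·√2.

Therefore, the length of RD = 8·√2.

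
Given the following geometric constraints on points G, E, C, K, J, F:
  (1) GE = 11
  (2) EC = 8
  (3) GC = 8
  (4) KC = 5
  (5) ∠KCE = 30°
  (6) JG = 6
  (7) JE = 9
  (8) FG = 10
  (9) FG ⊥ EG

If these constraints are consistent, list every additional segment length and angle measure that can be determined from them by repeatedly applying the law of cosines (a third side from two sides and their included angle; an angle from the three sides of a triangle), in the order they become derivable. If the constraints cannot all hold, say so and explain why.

The constraints are consistent. Derivable facts, in order:
After 1 step:
- EF ≈ 14.87
- EK ≈ 4.44
- ∠CEG = 46.57°
- ∠CGE = 46.57°
- ∠ECG = 86.87°
- ∠EGJ = 54.85°
- ∠EJG = 92.12°
- ∠GEJ = 33.03°
After 2 steps:
- ∠CEK = 34.26°
- ∠CKE = 115.74°
- ∠EFG = 47.73°
- ∠FEG = 42.27°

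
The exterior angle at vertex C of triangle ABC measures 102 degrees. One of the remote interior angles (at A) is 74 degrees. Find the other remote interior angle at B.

By the exterior angle theorem: exterior angle = sum of remote interior angles.
102 = 74 + angle B
angle B = 102 - 74 = 28 degrees

28 degrees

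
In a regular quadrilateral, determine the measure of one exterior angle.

Each exterior angle of a regular n-gon is 360 / n.
For n = 4: 360 / 4 = 90 degrees.

90 degrees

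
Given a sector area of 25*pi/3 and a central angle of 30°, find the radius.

The sector covers 30°/360° = 1/12 of the full circle.
Full circle area = 25*pi/3 / 1/12 = 100*pi.
Since full area = πr², we get r² = 100*pi/π = 100, so r = 10.

10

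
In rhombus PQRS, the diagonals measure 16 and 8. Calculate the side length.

In a rhombus, the diagonals bisect each other perpendicularly, creating four congruent right triangles.
Each triangle has legs 8 (half of 16) and 4 (half of 8).
The hypotenuse of each right triangle is a side of the rhombus:
side = sqrt(8^2 + 4^2) = sqrt(80) = 4*sqrt(5)

4*sqrt(5)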